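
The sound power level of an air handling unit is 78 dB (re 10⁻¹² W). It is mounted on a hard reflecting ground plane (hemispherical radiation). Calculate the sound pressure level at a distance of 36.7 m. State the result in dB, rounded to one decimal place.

38.7 dB

Free-field hemispherical radiation: L_p = L_w − 10·log₁₀(2π·r²), r = 36.7 m.
2π·r² = 8463 m², 10·log₁₀ of that is 39.275 dB.
L_p = 78 − 39.275 = 38.72 dB.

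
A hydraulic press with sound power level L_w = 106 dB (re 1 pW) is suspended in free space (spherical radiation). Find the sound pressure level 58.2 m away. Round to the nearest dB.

60 dB

The power spreads over a sphere of area 4π·r², so L_p = L_w − 10·log₁₀(4π·r²).
4π·r² = 4.257e+04 m², 10·log₁₀ of that is 46.291 dB.
L_p = 106 − 46.291 = 59.71 dB.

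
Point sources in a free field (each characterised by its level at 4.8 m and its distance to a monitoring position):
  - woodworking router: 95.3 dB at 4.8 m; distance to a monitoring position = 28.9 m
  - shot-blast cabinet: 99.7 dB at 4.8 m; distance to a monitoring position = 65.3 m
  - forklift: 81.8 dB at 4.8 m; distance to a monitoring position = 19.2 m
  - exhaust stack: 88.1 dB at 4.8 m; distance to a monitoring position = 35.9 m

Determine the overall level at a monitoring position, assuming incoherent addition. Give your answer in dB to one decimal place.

82.2 dB

First find each source's level at the receiver (point-source: −20·log₁₀(r/r_ref)), then combine on an intensity basis.
woodworking router: 95.3 − 20·log₁₀(28.9/4.8) = 95.3 − 15.59 = 79.71 dB.
shot-blast cabinet: 99.7 − 20·log₁₀(65.3/4.8) = 99.7 − 22.67 = 77.03 dB.
forklift: 81.8 − 20·log₁₀(19.2/4.8) = 81.8 − 12.04 = 69.76 dB.
exhaust stack: 88.1 − 20·log₁₀(35.9/4.8) = 88.1 − 17.48 = 70.62 dB.
Σ 10^(L/10) = 1.649e+08 → L_total = 10·log₁₀(1.649e+08) = 82.17 dB.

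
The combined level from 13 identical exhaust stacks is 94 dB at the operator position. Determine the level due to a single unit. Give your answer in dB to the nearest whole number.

83 dB

Dividing the total intensity by 13 lowers the level by 10·log₁₀ 13 = 11.139 dB: L₁ = 94 − 11.139.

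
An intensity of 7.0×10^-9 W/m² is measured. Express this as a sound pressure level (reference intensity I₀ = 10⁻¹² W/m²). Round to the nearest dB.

38 dB

L = 10·log₁₀(I/I₀) = 10·log₁₀(7.0×10^-9/10⁻¹²) = 10·log₁₀(7.0×10^3).
L = 10·(0.8451 + 3) = 38.45 dB.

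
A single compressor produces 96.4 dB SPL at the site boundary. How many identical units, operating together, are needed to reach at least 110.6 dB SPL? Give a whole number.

Need L₁ + 10·log₁₀ N ≥ 110.6, i.e. log₁₀ N ≥ 1.42.
N ≥ 10^(14.2/10) = 26.303, so N = 27.

27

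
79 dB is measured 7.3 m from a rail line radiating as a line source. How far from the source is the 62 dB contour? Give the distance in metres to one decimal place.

365.9 m

The 17.0 dB drop corresponds to a distance ratio of 10^(17.0/10) for a line source.
r₂ = 7.3·10^((79−62)/10) = 7.3·10^(17.0/10) = 365.87 m.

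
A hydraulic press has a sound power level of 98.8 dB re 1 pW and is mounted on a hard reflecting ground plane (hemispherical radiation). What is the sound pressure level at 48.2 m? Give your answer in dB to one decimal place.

The power spreads over a hemisphere of area 2π·r², so L_p = L_w − 10·log₁₀(2π·r²).
2π·r² = 1.46e+04 m², 10·log₁₀ of that is 41.643 dB.
L_p = 98.8 − 41.643 = 57.16 dB.

57.2 dB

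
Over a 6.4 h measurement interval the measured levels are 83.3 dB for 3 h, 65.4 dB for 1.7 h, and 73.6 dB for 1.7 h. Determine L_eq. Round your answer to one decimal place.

80.3 dB

L_eq = 10·log₁₀[(1/T)·Σ tᵢ·10^(Lᵢ/10)] with T = 6.4 h.
Σ tᵢ·10^(Lᵢ/10) = 3·10^(83.3/10) + 1.7·10^(65.4/10) + 1.7·10^(73.6/10) = 6.862e+08.
L_eq = 10·log₁₀(6.862e+08/6.4) = 80.30 dB.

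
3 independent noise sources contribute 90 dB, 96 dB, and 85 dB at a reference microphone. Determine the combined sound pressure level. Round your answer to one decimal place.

97.2 dB

For uncorrelated sources the intensities add, so convert each level to linear form, sum, and take 10·log₁₀ of the total.
Σ 10^(L/10) = 10^(90/10) + 10^(96/10) + 10^(85/10) = 5.297e+09.
L_total = 10·log₁₀(5.297e+09) = 97.24 dB.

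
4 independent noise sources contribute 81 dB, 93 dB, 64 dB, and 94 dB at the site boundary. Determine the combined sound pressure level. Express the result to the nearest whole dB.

For uncorrelated sources the intensities add, so convert each level to linear form, sum, and take 10·log₁₀ of the total.
Σ 10^(L/10) = 10^(81/10) + 10^(93/10) + 10^(64/10) + 10^(94/10) = 4.636e+09.
L_total = 10·log₁₀(4.636e+09) = 96.66 dB.

97 dB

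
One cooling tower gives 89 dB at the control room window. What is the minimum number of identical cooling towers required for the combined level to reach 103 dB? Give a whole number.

Need L₁ + 10·log₁₀ N ≥ 103, i.e. log₁₀ N ≥ 1.40.
N ≥ 10^(14.0/10) = 25.119, so N = 26.

26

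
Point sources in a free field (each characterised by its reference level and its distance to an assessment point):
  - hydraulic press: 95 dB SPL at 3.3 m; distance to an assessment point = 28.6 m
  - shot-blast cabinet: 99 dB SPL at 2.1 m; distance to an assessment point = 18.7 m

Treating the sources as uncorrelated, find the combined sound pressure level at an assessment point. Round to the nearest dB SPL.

82 dB SPL

First find each source's level at the receiver (point-source: −20·log₁₀(r/r_ref)), then combine on an intensity basis.
hydraulic press: 95 − 20·log₁₀(28.6/3.3) = 95 − 18.76 = 76.24 dB SPL.
shot-blast cabinet: 99 − 20·log₁₀(18.7/2.1) = 99 − 18.99 = 80.01 dB SPL.
Σ 10^(L/10) = 1.423e+08 → L_total = 10·log₁₀(1.423e+08) = 81.53 dB SPL.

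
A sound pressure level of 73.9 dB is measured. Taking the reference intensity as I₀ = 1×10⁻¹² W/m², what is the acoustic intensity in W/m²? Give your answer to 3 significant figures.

L = 10·log₁₀(I/I₀) ⇒ I = I₀·10^(L/10) = 10⁻¹² × 10^7.39.

2.45e-05 W/m²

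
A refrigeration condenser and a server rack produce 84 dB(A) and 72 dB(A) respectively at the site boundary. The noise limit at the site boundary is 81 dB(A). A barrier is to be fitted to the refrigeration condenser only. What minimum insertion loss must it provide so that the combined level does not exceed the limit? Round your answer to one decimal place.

Everything except the refrigeration condenser sums to 10^(72/10) = 1.585e+07 in linear terms, 72.00 dB(A).
The limit corresponds to 10^(81/10) = 1.259e+08; subtracting the fixed part leaves 1.100e+08 for the refrigeration condenser, i.e. 80.42 dB(A).
So the refrigeration condenser must be reduced from 84 to 80.42 dB(A): IL = 3.58 dB.

3.6 dB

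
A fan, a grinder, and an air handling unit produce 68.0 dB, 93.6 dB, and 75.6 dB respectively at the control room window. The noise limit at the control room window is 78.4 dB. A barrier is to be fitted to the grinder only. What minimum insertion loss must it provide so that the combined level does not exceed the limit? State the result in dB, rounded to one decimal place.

19.4 dB

Fixed contribution from the other sources: Σ 10^(L/10) = 10^(68.0/10) + 10^(75.6/10) = 4.262e+07 (76.30 dB).
To meet 78.4 dB overall, the treated grinder may contribute at most 10^(78.4/10) − 4.262e+07 = 2.657e+07, i.e. 74.24 dB.
So the grinder must be reduced from 93.6 to 74.24 dB: IL = 19.36 dB.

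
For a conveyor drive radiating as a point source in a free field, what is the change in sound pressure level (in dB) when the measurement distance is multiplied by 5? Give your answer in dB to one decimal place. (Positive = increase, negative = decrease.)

-14.0 dB

A point source loses 6 dB per doubling of distance; generally ΔL = −20·log₁₀(r₂/r₁).
ΔL = −20·log₁₀(5) = -13.98 dB.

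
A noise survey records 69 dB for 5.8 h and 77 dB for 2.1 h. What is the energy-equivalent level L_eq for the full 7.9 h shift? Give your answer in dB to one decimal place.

Weight each interval's intensity by its duration and average over T = 7.9 h:
Σ tᵢ·10^(Lᵢ/10) = 5.8·10^(69/10) + 2.1·10^(77/10) = 1.513e+08.
L_eq = 10·log₁₀(1.513e+08/7.9) = 72.82 dB.

72.8 dB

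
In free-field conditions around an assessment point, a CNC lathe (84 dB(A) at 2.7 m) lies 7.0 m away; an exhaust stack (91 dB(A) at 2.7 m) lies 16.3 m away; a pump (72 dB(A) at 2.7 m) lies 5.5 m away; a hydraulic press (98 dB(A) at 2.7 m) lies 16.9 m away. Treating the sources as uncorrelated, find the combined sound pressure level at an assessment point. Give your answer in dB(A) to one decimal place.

83.7 dB(A)

First find each source's level at the receiver (point-source: −20·log₁₀(r/r_ref)), then combine on an intensity basis.
CNC lathe: 84 − 20·log₁₀(7.0/2.7) = 84 − 8.27 = 75.73 dB(A).
exhaust stack: 91 − 20·log₁₀(16.3/2.7) = 91 − 15.62 = 75.38 dB(A).
pump: 72 − 20·log₁₀(5.5/2.7) = 72 − 6.18 = 65.82 dB(A).
hydraulic press: 98 − 20·log₁₀(16.9/2.7) = 98 − 15.93 = 82.07 dB(A).
Σ 10^(L/10) = 2.368e+08 → L_total = 10·log₁₀(2.368e+08) = 83.74 dB(A).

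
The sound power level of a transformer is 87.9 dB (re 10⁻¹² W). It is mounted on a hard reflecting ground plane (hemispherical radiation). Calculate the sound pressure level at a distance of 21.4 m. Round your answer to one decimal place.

L_p = L_w − 10·log₁₀(2π·r²) with r = 21.4 m.
2π·r² = 2877 m², 10·log₁₀ of that is 34.590 dB.
L_p = 87.9 − 34.590 = 53.31 dB.

53.3 dB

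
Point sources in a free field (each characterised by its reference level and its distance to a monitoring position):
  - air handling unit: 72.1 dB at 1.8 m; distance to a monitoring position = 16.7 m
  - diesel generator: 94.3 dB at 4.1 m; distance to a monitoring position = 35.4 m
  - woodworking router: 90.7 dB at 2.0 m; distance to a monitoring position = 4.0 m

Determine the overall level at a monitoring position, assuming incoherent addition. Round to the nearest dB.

85 dB

First find each source's level at the receiver (point-source: −20·log₁₀(r/r_ref)), then combine on an intensity basis.
air handling unit: 72.1 − 20·log₁₀(16.7/1.8) = 72.1 − 19.35 = 52.75 dB.
diesel generator: 94.3 − 20·log₁₀(35.4/4.1) = 94.3 − 18.72 = 75.58 dB.
woodworking router: 90.7 − 20·log₁₀(4.0/2.0) = 90.7 − 6.02 = 84.68 dB.
Σ 10^(L/10) = 3.300e+08 → L_total = 10·log₁₀(3.300e+08) = 85.19 dB.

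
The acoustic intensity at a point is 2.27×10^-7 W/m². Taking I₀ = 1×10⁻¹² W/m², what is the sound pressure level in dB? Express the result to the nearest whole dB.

Dividing by I₀ shifts the exponent by 12: I/I₀ = 2.27×10^5.
L = 10·(0.3560 + 5) = 53.56 dB.

54 dB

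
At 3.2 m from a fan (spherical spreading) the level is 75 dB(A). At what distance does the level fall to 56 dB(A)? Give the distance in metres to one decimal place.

28.5 m

The 19.0 dB drop corresponds to a distance ratio of 10^(19.0/20) for a point source.
r₂ = 3.2·10^((75−56)/20) = 3.2·10^(19.0/20) = 28.52 m.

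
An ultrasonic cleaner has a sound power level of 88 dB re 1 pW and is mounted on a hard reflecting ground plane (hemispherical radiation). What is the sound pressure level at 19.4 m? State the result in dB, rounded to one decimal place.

54.3 dB

The power spreads over a hemisphere of area 2π·r², so L_p = L_w − 10·log₁₀(2π·r²).
2π·r² = 2365 m², 10·log₁₀ of that is 33.738 dB.
L_p = 88 − 33.738 = 54.26 dB.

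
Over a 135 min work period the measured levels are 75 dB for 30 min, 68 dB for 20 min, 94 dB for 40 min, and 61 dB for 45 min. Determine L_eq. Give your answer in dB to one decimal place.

The energy average is taken in the linear domain: L_eq = 10·log₁₀[(Σ tᵢ·10^(Lᵢ/10))/T], T = 135 min.
Σ tᵢ·10^(Lᵢ/10) = 30·10^(75/10) + 20·10^(68/10) + 40·10^(94/10) + 45·10^(61/10) = 1.016e+11.
L_eq = 10·log₁₀(1.016e+11/135) = 88.77 dB.

88.8 dB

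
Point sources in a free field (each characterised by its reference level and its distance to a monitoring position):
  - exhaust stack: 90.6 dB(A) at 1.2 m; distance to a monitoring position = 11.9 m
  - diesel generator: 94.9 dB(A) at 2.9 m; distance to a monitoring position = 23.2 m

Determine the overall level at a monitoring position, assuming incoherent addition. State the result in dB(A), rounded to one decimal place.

First find each source's level at the receiver (point-source: −20·log₁₀(r/r_ref)), then combine on an intensity basis.
exhaust stack: 90.6 − 20·log₁₀(11.9/1.2) = 90.6 − 19.93 = 70.67 dB(A).
diesel generator: 94.9 − 20·log₁₀(23.2/2.9) = 94.9 − 18.06 = 76.84 dB(A).
Σ 10^(L/10) = 5.996e+07 → L_total = 10·log₁₀(5.996e+07) = 77.78 dB(A).

77.8 dB(A)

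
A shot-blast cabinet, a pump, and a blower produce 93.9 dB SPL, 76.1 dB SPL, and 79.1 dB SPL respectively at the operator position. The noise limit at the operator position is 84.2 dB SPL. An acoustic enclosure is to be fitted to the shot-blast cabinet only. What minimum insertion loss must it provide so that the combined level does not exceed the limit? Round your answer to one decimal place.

The untreated sources together contribute 10^(76.1/10) + 10^(79.1/10) = 1.220e+08, i.e. 80.86 dB SPL.
The limit corresponds to 10^(84.2/10) = 2.630e+08; subtracting the fixed part leaves 1.410e+08 for the shot-blast cabinet, i.e. 81.49 dB SPL.
Required insertion loss = 93.9 − 81.49 = 12.41 dB.

12.4 dB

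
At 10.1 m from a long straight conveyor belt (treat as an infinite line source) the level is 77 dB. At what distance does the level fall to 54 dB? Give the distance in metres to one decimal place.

2015.2 m

For a line source L₁ − L₂ = 10·log₁₀(r₂/r₁), so r₂ = r₁·10^((L₁−L₂)/10).
r₂ = 10.1·10^((77−54)/10) = 10.1·10^(23.0/10) = 2015.21 m.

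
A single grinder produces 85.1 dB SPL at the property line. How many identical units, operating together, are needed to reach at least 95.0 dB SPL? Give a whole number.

10

The shortfall is 95.0 − 85.1 = 9.9 dB, and N units add 10·log₁₀ N, so need 10·log₁₀ N ≥ 9.9.
N ≥ 10^(9.9/10) = 9.772, so N = 10.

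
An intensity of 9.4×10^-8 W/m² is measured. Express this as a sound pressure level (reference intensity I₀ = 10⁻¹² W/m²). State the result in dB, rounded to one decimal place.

49.7 dB

L = 10·log₁₀(I/I₀) = 10·log₁₀(9.4×10^-8/10⁻¹²) = 10·log₁₀(9.4×10^4).
L = 10·(0.9731 + 4) = 49.73 dB.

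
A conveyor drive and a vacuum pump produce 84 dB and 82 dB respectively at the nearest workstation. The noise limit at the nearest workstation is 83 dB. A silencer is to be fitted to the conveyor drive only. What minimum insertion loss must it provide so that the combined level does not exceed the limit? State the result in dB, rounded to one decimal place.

Fixed contribution from the other source: Σ 10^(L/10) = 10^(82/10) = 1.585e+08 (82.00 dB).
The limit corresponds to 10^(83/10) = 1.995e+08; subtracting the fixed part leaves 4.104e+07 for the conveyor drive, i.e. 76.13 dB.
Required insertion loss = 84 − 76.13 = 7.87 dB.

7.9 dB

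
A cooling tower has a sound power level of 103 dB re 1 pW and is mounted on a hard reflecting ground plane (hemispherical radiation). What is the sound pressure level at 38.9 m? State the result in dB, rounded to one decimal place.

63.2 dB

L_p = L_w − 10·log₁₀(2π·r²) with r = 38.9 m.
2π·r² = 9508 m², 10·log₁₀ of that is 39.781 dB.
L_p = 103 − 39.781 = 63.22 dB.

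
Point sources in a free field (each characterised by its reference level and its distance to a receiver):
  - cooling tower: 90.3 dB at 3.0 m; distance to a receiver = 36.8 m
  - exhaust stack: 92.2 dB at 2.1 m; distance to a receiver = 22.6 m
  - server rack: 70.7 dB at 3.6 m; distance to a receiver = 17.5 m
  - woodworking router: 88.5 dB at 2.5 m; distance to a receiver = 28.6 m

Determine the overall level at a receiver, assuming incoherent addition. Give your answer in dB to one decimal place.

First find each source's level at the receiver (point-source: −20·log₁₀(r/r_ref)), then combine on an intensity basis.
cooling tower: 90.3 − 20·log₁₀(36.8/3.0) = 90.3 − 21.77 = 68.53 dB.
exhaust stack: 92.2 − 20·log₁₀(22.6/2.1) = 92.2 − 20.64 = 71.56 dB.
server rack: 70.7 − 20·log₁₀(17.5/3.6) = 70.7 − 13.73 = 56.97 dB.
woodworking router: 88.5 − 20·log₁₀(28.6/2.5) = 88.5 − 21.17 = 67.33 dB.
Σ 10^(L/10) = 2.736e+07 → L_total = 10·log₁₀(2.736e+07) = 74.37 dB.

74.4 dB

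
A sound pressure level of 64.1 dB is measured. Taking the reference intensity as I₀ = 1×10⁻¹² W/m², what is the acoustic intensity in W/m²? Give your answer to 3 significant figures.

L = 10·log₁₀(I/I₀) ⇒ I = I₀·10^(L/10) = 10⁻¹² × 10^6.41.

2.57e-06 W/m²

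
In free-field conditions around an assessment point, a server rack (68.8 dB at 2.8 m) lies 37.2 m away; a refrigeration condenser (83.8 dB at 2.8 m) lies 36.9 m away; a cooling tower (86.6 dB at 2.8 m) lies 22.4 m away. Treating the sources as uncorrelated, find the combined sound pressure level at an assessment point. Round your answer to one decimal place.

69.3 dB

First find each source's level at the receiver (point-source: −20·log₁₀(r/r_ref)), then combine on an intensity basis.
server rack: 68.8 − 20·log₁₀(37.2/2.8) = 68.8 − 22.47 = 46.33 dB.
refrigeration condenser: 83.8 − 20·log₁₀(36.9/2.8) = 83.8 − 22.40 = 61.40 dB.
cooling tower: 86.6 − 20·log₁₀(22.4/2.8) = 86.6 − 18.06 = 68.54 dB.
Σ 10^(L/10) = 8.566e+06 → L_total = 10·log₁₀(8.566e+06) = 69.33 dB.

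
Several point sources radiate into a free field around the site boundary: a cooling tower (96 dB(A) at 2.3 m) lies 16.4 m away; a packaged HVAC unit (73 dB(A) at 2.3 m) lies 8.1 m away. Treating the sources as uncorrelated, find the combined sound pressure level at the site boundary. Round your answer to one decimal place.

79.0 dB(A)

Apply inverse-square spreading to bring every level to the receiver, then sum 10^(L/10).
cooling tower: 96 − 20·log₁₀(16.4/2.3) = 96 − 17.06 = 78.94 dB(A).
packaged HVAC unit: 73 − 20·log₁₀(8.1/2.3) = 73 − 10.94 = 62.06 dB(A).
Σ 10^(L/10) = 7.991e+07 → L_total = 10·log₁₀(7.991e+07) = 79.03 dB(A).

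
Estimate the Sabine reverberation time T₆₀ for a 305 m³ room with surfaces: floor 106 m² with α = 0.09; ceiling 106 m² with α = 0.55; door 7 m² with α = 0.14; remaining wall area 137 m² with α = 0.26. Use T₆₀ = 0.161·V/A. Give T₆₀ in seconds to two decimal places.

A = Σ Sᵢαᵢ = 106·0.09 + 106·0.55 + 7·0.14 + 137·0.26 = 104.44 m².
T₆₀ = 0.161 × 305 / 104.44 = 0.470 s.

0.47 s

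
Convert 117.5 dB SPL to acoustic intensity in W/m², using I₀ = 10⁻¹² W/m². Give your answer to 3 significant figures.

I/I₀ = 10^(117.5/10) = 5.623e+11, so I = 5.623e+11 × 10⁻¹² W/m².

0.562 W/m²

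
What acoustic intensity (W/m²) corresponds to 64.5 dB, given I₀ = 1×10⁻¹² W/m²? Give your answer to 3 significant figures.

2.82e-06 W/m²

L = 10·log₁₀(I/I₀) ⇒ I = I₀·10^(L/10) = 10⁻¹² × 10^6.45.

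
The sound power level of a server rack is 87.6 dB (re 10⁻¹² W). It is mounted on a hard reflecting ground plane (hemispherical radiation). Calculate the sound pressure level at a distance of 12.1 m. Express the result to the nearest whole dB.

58 dB

L_p = L_w − 10·log₁₀(2π·r²) with r = 12.1 m.
2π·r² = 919.9 m², 10·log₁₀ of that is 29.638 dB.
L_p = 87.6 − 29.638 = 57.96 dB.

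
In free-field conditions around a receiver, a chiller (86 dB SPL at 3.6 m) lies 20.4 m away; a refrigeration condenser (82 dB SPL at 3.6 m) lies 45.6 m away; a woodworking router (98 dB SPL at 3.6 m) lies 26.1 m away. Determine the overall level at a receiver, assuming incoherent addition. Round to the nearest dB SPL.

Apply inverse-square spreading to bring every level to the receiver, then sum 10^(L/10).
chiller: 86 − 20·log₁₀(20.4/3.6) = 86 − 15.07 = 70.93 dB SPL.
refrigeration condenser: 82 − 20·log₁₀(45.6/3.6) = 82 − 22.05 = 59.95 dB SPL.
woodworking router: 98 − 20·log₁₀(26.1/3.6) = 98 − 17.21 = 80.79 dB SPL.
Σ 10^(L/10) = 1.334e+08 → L_total = 10·log₁₀(1.334e+08) = 81.25 dB SPL.

81 dB SPL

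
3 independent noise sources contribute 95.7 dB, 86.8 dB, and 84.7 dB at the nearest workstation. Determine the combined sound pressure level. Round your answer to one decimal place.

96.5 dB

For uncorrelated sources the intensities add, so convert each level to linear form, sum, and take 10·log₁₀ of the total.
Σ 10^(L/10) = 10^(95.7/10) + 10^(86.8/10) + 10^(84.7/10) = 4.489e+09.
L_total = 10·log₁₀(4.489e+09) = 96.52 dB.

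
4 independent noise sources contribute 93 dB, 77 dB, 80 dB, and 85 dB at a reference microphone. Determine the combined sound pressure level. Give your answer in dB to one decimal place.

93.9 dB

For uncorrelated sources the intensities add, so convert each level to linear form, sum, and take 10·log₁₀ of the total.
Σ 10^(L/10) = 10^(93/10) + 10^(77/10) + 10^(80/10) + 10^(85/10) = 2.462e+09.
L_total = 10·log₁₀(2.462e+09) = 93.91 dB.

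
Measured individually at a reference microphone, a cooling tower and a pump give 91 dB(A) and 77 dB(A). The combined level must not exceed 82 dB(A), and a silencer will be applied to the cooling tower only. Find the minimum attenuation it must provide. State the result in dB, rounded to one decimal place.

10.7 dB

The untreated sources together contribute 10^(77/10) = 5.012e+07, i.e. 77.00 dB(A).
The limit corresponds to 10^(82/10) = 1.585e+08; subtracting the fixed part leaves 1.084e+08 for the cooling tower, i.e. 80.35 dB(A).
So the cooling tower must be reduced from 91 to 80.35 dB(A): IL = 10.65 dB.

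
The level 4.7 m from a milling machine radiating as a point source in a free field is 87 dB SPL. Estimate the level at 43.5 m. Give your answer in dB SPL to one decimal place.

Spherical spreading from a point source gives a 20·log₁₀(r₂/r₁) drop.
L₂ = 87 − 20·log₁₀(43.5/4.7) = 87 − 19.328 = 67.67 dB SPL.

67.7 dB SPL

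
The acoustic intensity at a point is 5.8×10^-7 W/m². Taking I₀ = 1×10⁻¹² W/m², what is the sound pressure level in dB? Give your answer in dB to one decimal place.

I/I₀ = 5.8×10^-7/10⁻¹² = 5.8×10^5, and L = 10·log₁₀(I/I₀).
L = 10·(0.7634 + 5) = 57.63 dB.

57.6 dB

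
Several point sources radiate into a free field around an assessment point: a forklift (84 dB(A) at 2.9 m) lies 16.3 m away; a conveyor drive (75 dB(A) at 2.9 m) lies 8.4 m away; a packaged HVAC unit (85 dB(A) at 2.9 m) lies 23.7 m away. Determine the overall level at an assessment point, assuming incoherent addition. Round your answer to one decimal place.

First find each source's level at the receiver (point-source: −20·log₁₀(r/r_ref)), then combine on an intensity basis.
forklift: 84 − 20·log₁₀(16.3/2.9) = 84 − 15.00 = 69.00 dB(A).
conveyor drive: 75 − 20·log₁₀(8.4/2.9) = 75 − 9.24 = 65.76 dB(A).
packaged HVAC unit: 85 − 20·log₁₀(23.7/2.9) = 85 − 18.25 = 66.75 dB(A).
Σ 10^(L/10) = 1.645e+07 → L_total = 10·log₁₀(1.645e+07) = 72.16 dB(A).

72.2 dB(A)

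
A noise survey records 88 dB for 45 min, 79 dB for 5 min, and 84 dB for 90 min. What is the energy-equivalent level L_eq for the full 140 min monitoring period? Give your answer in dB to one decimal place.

L_eq = 10·log₁₀[(1/T)·Σ tᵢ·10^(Lᵢ/10)] with T = 140 min.
Σ tᵢ·10^(Lᵢ/10) = 45·10^(88/10) + 5·10^(79/10) + 90·10^(84/10) = 5.140e+10.
L_eq = 10·log₁₀(5.140e+10/140) = 85.65 dB.

85.6 dB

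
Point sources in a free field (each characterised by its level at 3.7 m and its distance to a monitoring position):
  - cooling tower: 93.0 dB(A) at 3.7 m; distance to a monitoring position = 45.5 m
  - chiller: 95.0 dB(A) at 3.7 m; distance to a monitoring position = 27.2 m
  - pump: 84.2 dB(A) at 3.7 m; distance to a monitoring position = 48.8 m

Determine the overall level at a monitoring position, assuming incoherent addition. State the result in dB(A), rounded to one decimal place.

78.6 dB(A)

First find each source's level at the receiver (point-source: −20·log₁₀(r/r_ref)), then combine on an intensity basis.
cooling tower: 93.0 − 20·log₁₀(45.5/3.7) = 93.0 − 21.80 = 71.20 dB(A).
chiller: 95.0 − 20·log₁₀(27.2/3.7) = 95.0 − 17.33 = 77.67 dB(A).
pump: 84.2 − 20·log₁₀(48.8/3.7) = 84.2 − 22.40 = 61.80 dB(A).
Σ 10^(L/10) = 7.322e+07 → L_total = 10·log₁₀(7.322e+07) = 78.65 dB(A).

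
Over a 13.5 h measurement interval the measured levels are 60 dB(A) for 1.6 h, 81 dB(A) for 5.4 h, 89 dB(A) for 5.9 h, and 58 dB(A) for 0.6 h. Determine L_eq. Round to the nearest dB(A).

L_eq = 10·log₁₀[(1/T)·Σ tᵢ·10^(Lᵢ/10)] with T = 13.5 h.
Σ tᵢ·10^(Lᵢ/10) = 1.6·10^(60/10) + 5.4·10^(81/10) + 5.9·10^(89/10) + 0.6·10^(58/10) = 5.368e+09.
L_eq = 10·log₁₀(5.368e+09/13.5) = 86.00 dB(A).

86 dB(A)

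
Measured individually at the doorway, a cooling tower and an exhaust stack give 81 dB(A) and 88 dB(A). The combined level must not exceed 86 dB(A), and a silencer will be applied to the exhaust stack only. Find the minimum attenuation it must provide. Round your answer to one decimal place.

Everything except the exhaust stack sums to 10^(81/10) = 1.259e+08 in linear terms, 81.00 dB(A).
The limit corresponds to 10^(86/10) = 3.981e+08; subtracting the fixed part leaves 2.722e+08 for the exhaust stack, i.e. 84.35 dB(A).
So the exhaust stack must be reduced from 88 to 84.35 dB(A): IL = 3.65 dB.

3.7 dB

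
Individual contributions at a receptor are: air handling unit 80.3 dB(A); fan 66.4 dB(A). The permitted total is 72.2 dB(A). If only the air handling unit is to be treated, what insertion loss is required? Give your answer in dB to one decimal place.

9.4 dB

Everything except the air handling unit sums to 10^(66.4/10) = 4.365e+06 in linear terms, 66.40 dB(A).
The limit corresponds to 10^(72.2/10) = 1.660e+07; subtracting the fixed part leaves 1.223e+07 for the air handling unit, i.e. 70.87 dB(A).
So the air handling unit must be reduced from 80.3 to 70.87 dB(A): IL = 9.43 dB.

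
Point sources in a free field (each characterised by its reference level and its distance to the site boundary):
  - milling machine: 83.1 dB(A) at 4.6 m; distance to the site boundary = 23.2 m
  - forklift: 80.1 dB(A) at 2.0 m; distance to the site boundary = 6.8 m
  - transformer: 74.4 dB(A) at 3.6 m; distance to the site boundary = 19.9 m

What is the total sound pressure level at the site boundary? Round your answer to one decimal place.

First find each source's level at the receiver (point-source: −20·log₁₀(r/r_ref)), then combine on an intensity basis.
milling machine: 83.1 − 20·log₁₀(23.2/4.6) = 83.1 − 14.05 = 69.05 dB(A).
forklift: 80.1 − 20·log₁₀(6.8/2.0) = 80.1 − 10.63 = 69.47 dB(A).
transformer: 74.4 − 20·log₁₀(19.9/3.6) = 74.4 − 14.85 = 59.55 dB(A).
Σ 10^(L/10) = 1.778e+07 → L_total = 10·log₁₀(1.778e+07) = 72.50 dB(A).

72.5 dB(A)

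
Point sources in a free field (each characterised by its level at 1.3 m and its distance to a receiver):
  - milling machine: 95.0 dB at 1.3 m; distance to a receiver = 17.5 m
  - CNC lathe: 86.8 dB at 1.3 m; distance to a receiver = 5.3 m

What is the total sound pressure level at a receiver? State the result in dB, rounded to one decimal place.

First find each source's level at the receiver (point-source: −20·log₁₀(r/r_ref)), then combine on an intensity basis.
milling machine: 95.0 − 20·log₁₀(17.5/1.3) = 95.0 − 22.58 = 72.42 dB.
CNC lathe: 86.8 − 20·log₁₀(5.3/1.3) = 86.8 − 12.21 = 74.59 dB.
Σ 10^(L/10) = 4.625e+07 → L_total = 10·log₁₀(4.625e+07) = 76.65 dB.

76.7 dB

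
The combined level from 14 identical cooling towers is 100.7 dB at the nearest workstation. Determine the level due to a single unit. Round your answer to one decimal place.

89.2 dB

For N identical incoherent sources L_total = L₁ + 10·log₁₀ N, so L₁ = 100.7 − 10·log₁₀(14) = 100.7 − 11.461.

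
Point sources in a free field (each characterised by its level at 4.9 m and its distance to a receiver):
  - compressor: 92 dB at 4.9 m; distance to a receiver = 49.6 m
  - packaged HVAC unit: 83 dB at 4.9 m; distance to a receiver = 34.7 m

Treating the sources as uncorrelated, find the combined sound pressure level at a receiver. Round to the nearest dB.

73 dB

Apply inverse-square spreading to bring every level to the receiver, then sum 10^(L/10).
compressor: 92 − 20·log₁₀(49.6/4.9) = 92 − 20.11 = 71.89 dB.
packaged HVAC unit: 83 − 20·log₁₀(34.7/4.9) = 83 − 17.00 = 66.00 dB.
Σ 10^(L/10) = 1.945e+07 → L_total = 10·log₁₀(1.945e+07) = 72.89 dB.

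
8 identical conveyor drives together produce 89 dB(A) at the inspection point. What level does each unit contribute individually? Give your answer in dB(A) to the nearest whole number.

Dividing the total intensity by 8 lowers the level by 10·log₁₀ 8 = 9.031 dB: L₁ = 89 − 9.031.

80 dB(A)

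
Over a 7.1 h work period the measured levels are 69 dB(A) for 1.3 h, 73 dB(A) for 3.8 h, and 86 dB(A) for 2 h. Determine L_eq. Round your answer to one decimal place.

80.9 dB(A)

Weight each interval's intensity by its duration and average over T = 7.1 h:
Σ tᵢ·10^(Lᵢ/10) = 1.3·10^(69/10) + 3.8·10^(73/10) + 2·10^(86/10) = 8.824e+08.
L_eq = 10·log₁₀(8.824e+08/7.1) = 80.94 dB(A).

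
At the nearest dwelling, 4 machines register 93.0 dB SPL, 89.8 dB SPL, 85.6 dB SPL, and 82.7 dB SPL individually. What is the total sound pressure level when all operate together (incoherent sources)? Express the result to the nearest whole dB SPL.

For uncorrelated sources the intensities add, so convert each level to linear form, sum, and take 10·log₁₀ of the total.
Σ 10^(L/10) = 10^(93.0/10) + 10^(89.8/10) + 10^(85.6/10) + 10^(82.7/10) = 3.500e+09.
L_total = 10·log₁₀(3.500e+09) = 95.44 dB SPL.

95 dB SPL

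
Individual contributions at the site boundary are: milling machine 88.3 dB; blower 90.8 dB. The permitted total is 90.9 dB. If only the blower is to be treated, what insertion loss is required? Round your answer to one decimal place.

3.4 dB

The untreated sources together contribute 10^(88.3/10) = 6.761e+08, i.e. 88.30 dB.
The limit corresponds to 10^(90.9/10) = 1.230e+09; subtracting the fixed part leaves 5.542e+08 for the blower, i.e. 87.44 dB.
Required insertion loss = 90.8 − 87.44 = 3.36 dB.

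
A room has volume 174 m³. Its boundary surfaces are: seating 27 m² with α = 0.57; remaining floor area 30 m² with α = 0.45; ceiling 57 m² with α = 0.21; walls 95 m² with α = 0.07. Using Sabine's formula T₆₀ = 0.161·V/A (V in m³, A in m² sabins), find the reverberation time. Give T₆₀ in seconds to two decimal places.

0.59 s

A = Σ Sᵢαᵢ = 27·0.57 + 30·0.45 + 57·0.21 + 95·0.07 = 47.51 m².
T₆₀ = 0.161 × 174 / 47.51 = 0.590 s.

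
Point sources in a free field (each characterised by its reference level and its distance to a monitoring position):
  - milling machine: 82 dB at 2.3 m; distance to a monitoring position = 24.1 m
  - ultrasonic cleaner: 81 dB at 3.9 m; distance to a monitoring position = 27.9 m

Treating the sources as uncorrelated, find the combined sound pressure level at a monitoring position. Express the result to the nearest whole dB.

66 dB

Apply inverse-square spreading to bring every level to the receiver, then sum 10^(L/10).
milling machine: 82 − 20·log₁₀(24.1/2.3) = 82 − 20.41 = 61.59 dB.
ultrasonic cleaner: 81 − 20·log₁₀(27.9/3.9) = 81 − 17.09 = 63.91 dB.
Σ 10^(L/10) = 3.903e+06 → L_total = 10·log₁₀(3.903e+06) = 65.91 dB.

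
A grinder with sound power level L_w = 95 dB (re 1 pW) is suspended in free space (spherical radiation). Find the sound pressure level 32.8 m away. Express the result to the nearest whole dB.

54 dB

Free-field spherical radiation: L_p = L_w − 10·log₁₀(4π·r²), r = 32.8 m.
4π·r² = 1.352e+04 m², 10·log₁₀ of that is 41.310 dB.
L_p = 95 − 41.310 = 53.69 dB.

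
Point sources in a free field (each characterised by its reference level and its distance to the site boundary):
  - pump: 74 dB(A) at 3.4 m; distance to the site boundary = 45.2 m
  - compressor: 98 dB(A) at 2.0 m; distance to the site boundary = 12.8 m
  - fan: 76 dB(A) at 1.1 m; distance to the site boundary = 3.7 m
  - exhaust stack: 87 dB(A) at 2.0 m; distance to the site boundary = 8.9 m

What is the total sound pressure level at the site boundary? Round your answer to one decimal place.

82.6 dB(A)

Apply inverse-square spreading to bring every level to the receiver, then sum 10^(L/10).
pump: 74 − 20·log₁₀(45.2/3.4) = 74 − 22.47 = 51.53 dB(A).
compressor: 98 − 20·log₁₀(12.8/2.0) = 98 − 16.12 = 81.88 dB(A).
fan: 76 − 20·log₁₀(3.7/1.1) = 76 − 10.54 = 65.46 dB(A).
exhaust stack: 87 − 20·log₁₀(8.9/2.0) = 87 − 12.97 = 74.03 dB(A).
Σ 10^(L/10) = 1.830e+08 → L_total = 10·log₁₀(1.830e+08) = 82.62 dB(A).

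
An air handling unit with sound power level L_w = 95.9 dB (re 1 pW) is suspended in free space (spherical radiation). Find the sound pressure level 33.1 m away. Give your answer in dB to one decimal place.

The power spreads over a sphere of area 4π·r², so L_p = L_w − 10·log₁₀(4π·r²).
4π·r² = 1.377e+04 m², 10·log₁₀ of that is 41.389 dB.
L_p = 95.9 − 41.389 = 54.51 dB.

54.5 dB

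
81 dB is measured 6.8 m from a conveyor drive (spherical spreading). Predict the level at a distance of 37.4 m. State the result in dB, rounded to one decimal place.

66.2 dB

Point-source attenuation: ΔL = 20·log₁₀(r₂/r₁) = 20·log₁₀(37.4/6.8) = 14.807 dB.
L₂ = 81 − 20·log₁₀(37.4/6.8) = 81 − 14.807 = 66.19 dB.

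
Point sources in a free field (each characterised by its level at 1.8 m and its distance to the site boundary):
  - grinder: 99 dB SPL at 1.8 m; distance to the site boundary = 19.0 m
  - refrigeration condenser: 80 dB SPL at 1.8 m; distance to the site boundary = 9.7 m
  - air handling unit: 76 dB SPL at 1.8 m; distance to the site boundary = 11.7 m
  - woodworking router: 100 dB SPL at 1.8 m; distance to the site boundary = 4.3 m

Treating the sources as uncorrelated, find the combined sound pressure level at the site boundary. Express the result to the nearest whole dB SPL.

First find each source's level at the receiver (point-source: −20·log₁₀(r/r_ref)), then combine on an intensity basis.
grinder: 99 − 20·log₁₀(19.0/1.8) = 99 − 20.47 = 78.53 dB SPL.
refrigeration condenser: 80 − 20·log₁₀(9.7/1.8) = 80 − 14.63 = 65.37 dB SPL.
air handling unit: 76 − 20·log₁₀(11.7/1.8) = 76 − 16.26 = 59.74 dB SPL.
woodworking router: 100 − 20·log₁₀(4.3/1.8) = 100 − 7.56 = 92.44 dB SPL.
Σ 10^(L/10) = 1.828e+09 → L_total = 10·log₁₀(1.828e+09) = 92.62 dB SPL.

93 dB SPL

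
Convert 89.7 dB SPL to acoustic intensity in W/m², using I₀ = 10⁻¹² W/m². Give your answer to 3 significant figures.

0.000933 W/m²

I/I₀ = 10^(89.7/10) = 9.333e+08, so I = 9.333e+08 × 10⁻¹² W/m².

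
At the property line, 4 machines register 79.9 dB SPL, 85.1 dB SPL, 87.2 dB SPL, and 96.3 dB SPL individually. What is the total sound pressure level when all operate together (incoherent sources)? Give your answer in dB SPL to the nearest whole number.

Incoherent sources combine by intensity addition: L_total = 10·log₁₀(Σ 10^(L_i/10)).
Σ 10^(L/10) = 10^(79.9/10) + 10^(85.1/10) + 10^(87.2/10) + 10^(96.3/10) = 5.212e+09.
L_total = 10·log₁₀(5.212e+09) = 97.17 dB SPL.

97 dB SPL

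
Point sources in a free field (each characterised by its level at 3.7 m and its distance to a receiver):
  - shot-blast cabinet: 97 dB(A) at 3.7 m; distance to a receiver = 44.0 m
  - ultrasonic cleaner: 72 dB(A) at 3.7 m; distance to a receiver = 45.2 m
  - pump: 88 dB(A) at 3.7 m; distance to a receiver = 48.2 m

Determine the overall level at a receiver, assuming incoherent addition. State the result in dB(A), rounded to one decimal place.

Propagate each source to the receiver with L = L_ref − 20·log₁₀(r/r_ref), then add intensities.
shot-blast cabinet: 97 − 20·log₁₀(44.0/3.7) = 97 − 21.51 = 75.49 dB(A).
ultrasonic cleaner: 72 − 20·log₁₀(45.2/3.7) = 72 − 21.74 = 50.26 dB(A).
pump: 88 − 20·log₁₀(48.2/3.7) = 88 − 22.30 = 65.70 dB(A).
Σ 10^(L/10) = 3.926e+07 → L_total = 10·log₁₀(3.926e+07) = 75.94 dB(A).

75.9 dB(A)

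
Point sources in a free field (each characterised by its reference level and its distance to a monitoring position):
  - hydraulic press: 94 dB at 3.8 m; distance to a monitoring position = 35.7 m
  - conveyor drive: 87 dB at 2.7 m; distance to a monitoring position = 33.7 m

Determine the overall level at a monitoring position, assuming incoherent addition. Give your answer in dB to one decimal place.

Propagate each source to the receiver with L = L_ref − 20·log₁₀(r/r_ref), then add intensities.
hydraulic press: 94 − 20·log₁₀(35.7/3.8) = 94 − 19.46 = 74.54 dB.
conveyor drive: 87 − 20·log₁₀(33.7/2.7) = 87 − 21.93 = 65.07 dB.
Σ 10^(L/10) = 3.168e+07 → L_total = 10·log₁₀(3.168e+07) = 75.01 dB.

75.0 dB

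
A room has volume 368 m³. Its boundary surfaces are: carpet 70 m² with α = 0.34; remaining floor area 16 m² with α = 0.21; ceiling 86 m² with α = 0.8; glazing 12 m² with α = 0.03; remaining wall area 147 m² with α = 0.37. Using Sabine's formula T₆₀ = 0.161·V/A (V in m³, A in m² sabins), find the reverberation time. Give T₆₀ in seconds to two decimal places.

Total absorption A = 70·0.34 + 16·0.21 + 86·0.8 + 12·0.03 + 147·0.37 = 150.71 m² sabins.
T₆₀ = 0.161·V/A = 0.161·368/150.71 = 0.393 s.

0.39 s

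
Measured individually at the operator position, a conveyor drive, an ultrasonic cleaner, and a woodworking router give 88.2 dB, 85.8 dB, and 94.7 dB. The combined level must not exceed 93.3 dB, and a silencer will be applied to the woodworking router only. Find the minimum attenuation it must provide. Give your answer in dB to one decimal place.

The untreated sources together contribute 10^(88.2/10) + 10^(85.8/10) = 1.041e+09, i.e. 90.17 dB.
To meet 93.3 dB overall, the treated woodworking router may contribute at most 10^(93.3/10) − 1.041e+09 = 1.097e+09, i.e. 90.40 dB.
Required insertion loss = 94.7 − 90.40 = 4.30 dB.

4.3 dB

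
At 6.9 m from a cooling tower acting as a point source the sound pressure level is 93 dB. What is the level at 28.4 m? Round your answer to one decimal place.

80.7 dB

For a point source, L₂ = L₁ − 20·log₁₀(r₂/r₁).
L₂ = 93 − 20·log₁₀(28.4/6.9) = 93 − 12.289 = 80.71 dB.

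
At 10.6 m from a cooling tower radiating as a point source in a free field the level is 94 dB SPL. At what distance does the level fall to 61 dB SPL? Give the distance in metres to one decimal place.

Point-source spreading drops the level by 20·log₁₀(r₂/r₁); inverting, r₂/r₁ = 10^(ΔL/20).
r₂ = 10.6·10^((94−61)/20) = 10.6·10^(33.0/20) = 473.48 m.

473.5 m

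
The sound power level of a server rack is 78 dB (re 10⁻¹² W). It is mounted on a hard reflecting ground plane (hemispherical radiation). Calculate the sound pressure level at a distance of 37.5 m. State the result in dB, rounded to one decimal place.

38.5 dB

Free-field hemispherical radiation: L_p = L_w − 10·log₁₀(2π·r²), r = 37.5 m.
2π·r² = 8836 m², 10·log₁₀ of that is 39.462 dB.
L_p = 78 − 39.462 = 38.54 dB.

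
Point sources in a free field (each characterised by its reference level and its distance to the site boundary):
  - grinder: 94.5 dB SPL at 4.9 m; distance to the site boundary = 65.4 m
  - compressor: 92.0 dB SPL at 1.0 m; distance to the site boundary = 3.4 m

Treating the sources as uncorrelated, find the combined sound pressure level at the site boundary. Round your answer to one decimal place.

Apply inverse-square spreading to bring every level to the receiver, then sum 10^(L/10).
grinder: 94.5 − 20·log₁₀(65.4/4.9) = 94.5 − 22.51 = 71.99 dB SPL.
compressor: 92.0 − 20·log₁₀(3.4/1.0) = 92.0 − 10.63 = 81.37 dB SPL.
Σ 10^(L/10) = 1.529e+08 → L_total = 10·log₁₀(1.529e+08) = 81.84 dB SPL.

81.8 dB SPL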